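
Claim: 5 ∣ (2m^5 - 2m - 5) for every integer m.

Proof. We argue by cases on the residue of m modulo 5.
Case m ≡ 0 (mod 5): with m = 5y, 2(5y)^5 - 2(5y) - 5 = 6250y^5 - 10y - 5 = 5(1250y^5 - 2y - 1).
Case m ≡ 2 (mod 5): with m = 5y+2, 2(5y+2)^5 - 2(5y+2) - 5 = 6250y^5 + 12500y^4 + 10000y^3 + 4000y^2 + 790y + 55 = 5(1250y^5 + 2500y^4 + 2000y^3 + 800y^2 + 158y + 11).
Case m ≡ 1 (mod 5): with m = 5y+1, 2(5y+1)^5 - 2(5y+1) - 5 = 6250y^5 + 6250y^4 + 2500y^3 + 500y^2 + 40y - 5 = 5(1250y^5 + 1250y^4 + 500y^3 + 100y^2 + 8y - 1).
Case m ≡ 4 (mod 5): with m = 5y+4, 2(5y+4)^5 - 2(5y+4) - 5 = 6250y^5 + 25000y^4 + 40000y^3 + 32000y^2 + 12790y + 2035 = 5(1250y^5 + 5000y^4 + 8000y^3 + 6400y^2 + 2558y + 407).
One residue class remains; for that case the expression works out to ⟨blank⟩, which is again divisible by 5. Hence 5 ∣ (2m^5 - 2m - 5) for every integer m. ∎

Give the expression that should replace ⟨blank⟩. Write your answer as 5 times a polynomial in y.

5(1250y^5 + 3750y^4 + 4500y^3 + 2700y^2 + 808y + 95)

The residues treated are {0, 2, 1, 4}, so the missing case is m ≡ 3 (mod 5); write m = 5y+3.
Then 2(5y+3)^5 - 2(5y+3) - 5 = 6250y^5 + 18750y^4 + 22500y^3 + 13500y^2 + 4040y + 475 = 5(1250y^5 + 3750y^4 + 4500y^3 + 2700y^2 + 808y + 95).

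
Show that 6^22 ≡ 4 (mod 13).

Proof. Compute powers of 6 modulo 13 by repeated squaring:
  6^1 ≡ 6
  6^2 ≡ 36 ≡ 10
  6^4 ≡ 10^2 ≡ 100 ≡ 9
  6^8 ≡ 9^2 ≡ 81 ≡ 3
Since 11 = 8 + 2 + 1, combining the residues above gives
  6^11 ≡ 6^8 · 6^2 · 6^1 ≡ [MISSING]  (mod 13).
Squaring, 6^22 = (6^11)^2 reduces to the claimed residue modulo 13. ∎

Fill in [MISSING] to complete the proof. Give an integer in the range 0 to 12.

6^8 · 6^2 · 6^1 ≡ 3 · 10 · 6 = 180.
180 mod 13 = 11, so 6^11 ≡ 11 (mod 13).

11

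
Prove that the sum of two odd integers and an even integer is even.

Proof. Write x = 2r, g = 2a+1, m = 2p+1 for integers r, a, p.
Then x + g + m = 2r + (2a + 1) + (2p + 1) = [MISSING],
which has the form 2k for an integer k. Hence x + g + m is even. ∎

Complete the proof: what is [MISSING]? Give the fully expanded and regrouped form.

2(a + p + r + 1)

2r + (2a + 1) + (2p + 1) = 2a + 2p + 2r + 2
= 2(a + p + r + 1).
Since a + p + r + 1 is an integer, the sum is of the form 2k for an integer k.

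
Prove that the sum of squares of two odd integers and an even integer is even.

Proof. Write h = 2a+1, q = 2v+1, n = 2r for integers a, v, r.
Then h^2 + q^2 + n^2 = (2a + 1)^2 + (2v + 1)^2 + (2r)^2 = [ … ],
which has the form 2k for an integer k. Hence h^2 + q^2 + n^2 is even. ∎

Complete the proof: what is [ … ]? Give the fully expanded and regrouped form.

2(2a^2 + 2a + 2r^2 + 2v^2 + 2v + 1)

Expanding: (2a + 1)^2 + (2v + 1)^2 + (2r)^2 = 4a^2 + 4a + 4r^2 + 4v^2 + 4v + 2.
Every term is even; pulling out the factor of 2 gives 2(2a^2 + 2a + 2r^2 + 2v^2 + 2v + 1).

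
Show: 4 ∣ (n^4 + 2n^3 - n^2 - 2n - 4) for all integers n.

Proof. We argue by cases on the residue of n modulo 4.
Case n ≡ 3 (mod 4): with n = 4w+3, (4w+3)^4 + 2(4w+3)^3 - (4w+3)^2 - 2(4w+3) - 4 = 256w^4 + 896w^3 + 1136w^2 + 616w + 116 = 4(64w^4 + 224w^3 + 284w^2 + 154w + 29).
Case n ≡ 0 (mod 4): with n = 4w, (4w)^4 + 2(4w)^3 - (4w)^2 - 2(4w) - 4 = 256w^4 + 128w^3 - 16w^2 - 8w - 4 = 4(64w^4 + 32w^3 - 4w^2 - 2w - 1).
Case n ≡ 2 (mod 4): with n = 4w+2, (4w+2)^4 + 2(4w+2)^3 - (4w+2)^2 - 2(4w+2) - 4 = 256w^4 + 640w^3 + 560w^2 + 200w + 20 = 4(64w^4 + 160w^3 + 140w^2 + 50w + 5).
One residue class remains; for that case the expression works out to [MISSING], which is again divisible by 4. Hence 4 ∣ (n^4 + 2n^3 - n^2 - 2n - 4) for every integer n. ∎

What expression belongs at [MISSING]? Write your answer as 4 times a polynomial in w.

4(64w^4 + 96w^3 + 44w^2 + 6w - 1)

The residues treated are {3, 0, 2}, so the missing case is n ≡ 1 (mod 4); write n = 4w+1.
Then (4w+1)^4 + 2(4w+1)^3 - (4w+1)^2 - 2(4w+1) - 4 = 256w^4 + 384w^3 + 176w^2 + 24w - 4 = 4(64w^4 + 96w^3 + 44w^2 + 6w - 1).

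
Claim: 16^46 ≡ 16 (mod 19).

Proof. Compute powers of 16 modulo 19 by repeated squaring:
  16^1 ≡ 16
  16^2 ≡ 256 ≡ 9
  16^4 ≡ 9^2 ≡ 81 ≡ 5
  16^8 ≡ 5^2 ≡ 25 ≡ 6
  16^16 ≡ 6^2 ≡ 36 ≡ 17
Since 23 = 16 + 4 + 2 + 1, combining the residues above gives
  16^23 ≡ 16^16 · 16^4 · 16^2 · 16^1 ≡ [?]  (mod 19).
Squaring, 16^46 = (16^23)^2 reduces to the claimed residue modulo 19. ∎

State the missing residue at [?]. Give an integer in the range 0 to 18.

4

16^16 · 16^4 · 16^2 · 16^1 ≡ 17 · 5 · 9 · 16 = 12240.
12240 mod 19 = 4, so 16^23 ≡ 4 (mod 19).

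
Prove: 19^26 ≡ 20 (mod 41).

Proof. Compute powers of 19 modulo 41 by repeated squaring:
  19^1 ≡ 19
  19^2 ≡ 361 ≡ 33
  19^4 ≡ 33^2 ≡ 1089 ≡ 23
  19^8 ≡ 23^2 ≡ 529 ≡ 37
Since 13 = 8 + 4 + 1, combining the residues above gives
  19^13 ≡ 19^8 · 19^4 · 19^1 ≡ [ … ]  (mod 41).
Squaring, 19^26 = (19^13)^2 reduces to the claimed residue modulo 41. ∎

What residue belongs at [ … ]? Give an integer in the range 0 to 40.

Multiply the listed residues: 37 · 23 · 19 = 851 → 16169.
Reducing modulo 41: 16169 = 394·41 + 15, so 19^13 ≡ 15.

15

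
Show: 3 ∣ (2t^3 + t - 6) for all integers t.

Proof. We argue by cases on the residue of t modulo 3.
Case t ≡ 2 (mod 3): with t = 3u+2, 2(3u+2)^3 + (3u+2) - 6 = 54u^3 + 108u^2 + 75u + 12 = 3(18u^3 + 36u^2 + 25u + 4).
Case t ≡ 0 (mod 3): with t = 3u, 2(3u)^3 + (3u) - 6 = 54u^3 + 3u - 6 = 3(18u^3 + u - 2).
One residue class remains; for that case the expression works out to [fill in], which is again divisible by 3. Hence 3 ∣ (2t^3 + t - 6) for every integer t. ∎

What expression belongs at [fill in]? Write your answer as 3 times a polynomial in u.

3(18u^3 + 18u^2 + 7u - 1)

The residues treated are {2, 0}, so the missing case is t ≡ 1 (mod 3); write t = 3u+1.
Then 2(3u+1)^3 + (3u+1) - 6 = 54u^3 + 54u^2 + 21u - 3 = 3(18u^3 + 18u^2 + 7u - 1).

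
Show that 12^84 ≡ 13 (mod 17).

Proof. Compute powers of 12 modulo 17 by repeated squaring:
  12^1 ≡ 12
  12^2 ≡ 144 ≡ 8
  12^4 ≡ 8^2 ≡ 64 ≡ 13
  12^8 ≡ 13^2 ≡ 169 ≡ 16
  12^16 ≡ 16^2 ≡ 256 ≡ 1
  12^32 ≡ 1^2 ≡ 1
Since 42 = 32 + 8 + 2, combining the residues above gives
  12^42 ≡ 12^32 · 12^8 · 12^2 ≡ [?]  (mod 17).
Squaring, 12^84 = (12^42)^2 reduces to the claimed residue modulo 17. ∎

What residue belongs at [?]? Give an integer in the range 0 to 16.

12^32 · 12^8 · 12^2 ≡ 1 · 16 · 8 = 128.
128 mod 17 = 9, so 12^42 ≡ 9 (mod 17).

9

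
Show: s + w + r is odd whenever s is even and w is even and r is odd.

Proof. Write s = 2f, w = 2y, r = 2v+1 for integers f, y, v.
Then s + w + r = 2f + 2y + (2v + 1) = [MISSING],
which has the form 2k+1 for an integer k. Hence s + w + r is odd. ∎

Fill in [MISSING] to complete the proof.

2(f + v + y) + 1

Expanding: 2f + 2y + (2v + 1) = 2f + 2v + 2y + 1.
Every term except the constant is even, so this is 2(f + v + y) + 1,
and f + v + y ∈ ℤ gives the required form.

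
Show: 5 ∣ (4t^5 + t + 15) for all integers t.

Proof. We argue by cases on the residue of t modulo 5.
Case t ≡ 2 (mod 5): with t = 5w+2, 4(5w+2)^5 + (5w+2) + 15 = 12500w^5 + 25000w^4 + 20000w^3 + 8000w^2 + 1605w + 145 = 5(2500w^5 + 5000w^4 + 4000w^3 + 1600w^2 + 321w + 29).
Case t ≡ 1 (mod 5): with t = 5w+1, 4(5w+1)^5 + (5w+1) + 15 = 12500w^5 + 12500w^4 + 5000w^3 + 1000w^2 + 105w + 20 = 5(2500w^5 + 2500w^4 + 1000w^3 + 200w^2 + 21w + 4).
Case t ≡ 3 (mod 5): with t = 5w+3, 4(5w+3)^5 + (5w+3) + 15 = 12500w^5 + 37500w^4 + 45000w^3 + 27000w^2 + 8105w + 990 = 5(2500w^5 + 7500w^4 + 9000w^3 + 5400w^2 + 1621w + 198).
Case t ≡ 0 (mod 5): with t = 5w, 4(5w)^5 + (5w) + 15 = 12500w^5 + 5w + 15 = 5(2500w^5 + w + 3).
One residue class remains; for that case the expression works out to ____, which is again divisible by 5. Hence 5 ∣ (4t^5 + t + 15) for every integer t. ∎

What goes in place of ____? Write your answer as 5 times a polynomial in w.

Only t ≡ 4 (mod 5) is unaccounted for. Put t = 5w+4:
4(5w+4)^5 + (5w+4) + 15 expands to 12500w^5 + 50000w^4 + 80000w^3 + 64000w^2 + 25605w + 4115,
and factoring out 5 leaves 5(2500w^5 + 10000w^4 + 16000w^3 + 12800w^2 + 5121w + 823).

5(2500w^5 + 10000w^4 + 16000w^3 + 12800w^2 + 5121w + 823)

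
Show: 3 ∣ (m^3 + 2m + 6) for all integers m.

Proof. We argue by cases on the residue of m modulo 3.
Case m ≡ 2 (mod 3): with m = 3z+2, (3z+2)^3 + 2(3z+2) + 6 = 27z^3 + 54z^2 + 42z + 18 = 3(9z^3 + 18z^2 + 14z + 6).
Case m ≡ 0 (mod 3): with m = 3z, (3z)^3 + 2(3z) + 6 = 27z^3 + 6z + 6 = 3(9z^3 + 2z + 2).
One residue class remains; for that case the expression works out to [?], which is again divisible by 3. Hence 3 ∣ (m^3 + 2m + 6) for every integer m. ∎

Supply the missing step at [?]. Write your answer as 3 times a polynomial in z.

Only m ≡ 1 (mod 3) is unaccounted for. Put m = 3z+1:
(3z+1)^3 + 2(3z+1) + 6 expands to 27z^3 + 27z^2 + 15z + 9,
and factoring out 3 leaves 3(9z^3 + 9z^2 + 5z + 3).

3(9z^3 + 9z^2 + 5z + 3)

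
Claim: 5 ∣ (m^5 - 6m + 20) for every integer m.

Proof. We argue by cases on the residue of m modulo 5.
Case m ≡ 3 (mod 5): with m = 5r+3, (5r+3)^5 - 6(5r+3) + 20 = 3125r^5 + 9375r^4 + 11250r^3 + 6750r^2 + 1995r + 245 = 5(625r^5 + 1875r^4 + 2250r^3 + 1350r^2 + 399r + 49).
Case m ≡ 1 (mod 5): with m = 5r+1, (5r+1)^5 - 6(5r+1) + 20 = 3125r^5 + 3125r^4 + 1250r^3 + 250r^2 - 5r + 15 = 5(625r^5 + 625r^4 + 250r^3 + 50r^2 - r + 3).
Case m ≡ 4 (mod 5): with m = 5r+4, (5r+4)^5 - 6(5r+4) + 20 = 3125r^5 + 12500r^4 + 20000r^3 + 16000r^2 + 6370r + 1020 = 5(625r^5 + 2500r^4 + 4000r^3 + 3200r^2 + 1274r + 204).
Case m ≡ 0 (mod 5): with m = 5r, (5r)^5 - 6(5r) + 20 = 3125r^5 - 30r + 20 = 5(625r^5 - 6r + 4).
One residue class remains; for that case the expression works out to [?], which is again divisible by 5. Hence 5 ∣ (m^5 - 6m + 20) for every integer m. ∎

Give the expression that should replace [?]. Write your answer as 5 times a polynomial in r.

5(625r^5 + 1250r^4 + 1000r^3 + 400r^2 + 74r + 8)

Only m ≡ 2 (mod 5) is unaccounted for. Put m = 5r+2:
(5r+2)^5 - 6(5r+2) + 20 expands to 3125r^5 + 6250r^4 + 5000r^3 + 2000r^2 + 370r + 40,
and factoring out 5 leaves 5(625r^5 + 1250r^4 + 1000r^3 + 400r^2 + 74r + 8).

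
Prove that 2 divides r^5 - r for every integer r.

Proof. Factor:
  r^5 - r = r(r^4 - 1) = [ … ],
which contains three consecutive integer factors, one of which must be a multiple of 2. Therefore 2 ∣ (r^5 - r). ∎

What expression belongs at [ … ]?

(r - 1)r(r + 1)(r^2 + 1)

r^4 - 1 = (r^2 - 1)(r^2 + 1), and r^2 - 1 = (r-1)(r+1).
So r(r^4 - 1) = (r - 1)r(r + 1)(r^2 + 1).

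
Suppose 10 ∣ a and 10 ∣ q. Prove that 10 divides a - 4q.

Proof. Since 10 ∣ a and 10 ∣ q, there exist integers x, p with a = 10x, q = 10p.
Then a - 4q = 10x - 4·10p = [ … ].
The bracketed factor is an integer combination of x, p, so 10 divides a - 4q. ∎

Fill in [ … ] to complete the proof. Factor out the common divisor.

10(-4p + x)

Pull the common 10 out of every term: 10x - 4·10p = 10(-4p + x).
-4p + x is an integer, which exhibits the divisibility.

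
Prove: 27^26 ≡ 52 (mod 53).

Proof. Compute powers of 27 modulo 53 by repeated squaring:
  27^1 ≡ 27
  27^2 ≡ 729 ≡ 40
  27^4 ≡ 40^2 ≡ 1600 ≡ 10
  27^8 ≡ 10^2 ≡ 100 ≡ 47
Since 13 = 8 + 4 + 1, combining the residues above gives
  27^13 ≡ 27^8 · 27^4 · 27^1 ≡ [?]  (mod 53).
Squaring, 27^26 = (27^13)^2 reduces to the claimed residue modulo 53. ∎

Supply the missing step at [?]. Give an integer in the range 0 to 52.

27^8 · 27^4 · 27^1 ≡ 47 · 10 · 27 = 12690.
12690 mod 53 = 23, so 27^13 ≡ 23 (mod 53).

23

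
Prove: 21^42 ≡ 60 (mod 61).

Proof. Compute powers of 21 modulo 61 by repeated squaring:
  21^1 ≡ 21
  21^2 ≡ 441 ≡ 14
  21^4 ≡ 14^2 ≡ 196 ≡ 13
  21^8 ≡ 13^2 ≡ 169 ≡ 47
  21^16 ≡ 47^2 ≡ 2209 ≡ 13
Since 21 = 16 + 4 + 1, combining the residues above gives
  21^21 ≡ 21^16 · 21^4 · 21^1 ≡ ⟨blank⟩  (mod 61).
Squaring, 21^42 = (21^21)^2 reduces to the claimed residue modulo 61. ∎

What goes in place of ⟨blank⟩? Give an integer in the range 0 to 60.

11

Multiply the listed residues: 13 · 13 · 21 = 169 → 3549.
Reducing modulo 61: 3549 = 58·61 + 11, so 21^21 ≡ 11.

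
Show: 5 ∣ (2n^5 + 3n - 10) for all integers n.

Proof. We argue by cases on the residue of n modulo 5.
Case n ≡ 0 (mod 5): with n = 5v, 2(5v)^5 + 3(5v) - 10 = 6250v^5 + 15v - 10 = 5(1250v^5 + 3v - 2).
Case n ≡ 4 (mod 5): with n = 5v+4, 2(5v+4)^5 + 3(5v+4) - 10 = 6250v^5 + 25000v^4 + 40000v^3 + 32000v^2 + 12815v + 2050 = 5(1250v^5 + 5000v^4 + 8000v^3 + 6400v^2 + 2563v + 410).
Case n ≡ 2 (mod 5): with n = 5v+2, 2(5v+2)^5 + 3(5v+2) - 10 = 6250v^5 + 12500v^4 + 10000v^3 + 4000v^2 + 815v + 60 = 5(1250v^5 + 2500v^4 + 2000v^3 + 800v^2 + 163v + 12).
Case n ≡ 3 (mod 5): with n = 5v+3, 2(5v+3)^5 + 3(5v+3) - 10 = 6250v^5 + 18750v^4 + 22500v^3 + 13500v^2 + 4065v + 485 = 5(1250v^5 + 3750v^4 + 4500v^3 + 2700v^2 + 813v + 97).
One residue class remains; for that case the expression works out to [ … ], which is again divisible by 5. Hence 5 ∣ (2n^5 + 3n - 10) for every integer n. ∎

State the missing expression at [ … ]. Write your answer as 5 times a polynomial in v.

5(1250v^5 + 1250v^4 + 500v^3 + 100v^2 + 13v - 1)

Only n ≡ 1 (mod 5) is unaccounted for. Put n = 5v+1:
2(5v+1)^5 + 3(5v+1) - 10 expands to 6250v^5 + 6250v^4 + 2500v^3 + 500v^2 + 65v - 5,
and factoring out 5 leaves 5(1250v^5 + 1250v^4 + 500v^3 + 100v^2 + 13v - 1).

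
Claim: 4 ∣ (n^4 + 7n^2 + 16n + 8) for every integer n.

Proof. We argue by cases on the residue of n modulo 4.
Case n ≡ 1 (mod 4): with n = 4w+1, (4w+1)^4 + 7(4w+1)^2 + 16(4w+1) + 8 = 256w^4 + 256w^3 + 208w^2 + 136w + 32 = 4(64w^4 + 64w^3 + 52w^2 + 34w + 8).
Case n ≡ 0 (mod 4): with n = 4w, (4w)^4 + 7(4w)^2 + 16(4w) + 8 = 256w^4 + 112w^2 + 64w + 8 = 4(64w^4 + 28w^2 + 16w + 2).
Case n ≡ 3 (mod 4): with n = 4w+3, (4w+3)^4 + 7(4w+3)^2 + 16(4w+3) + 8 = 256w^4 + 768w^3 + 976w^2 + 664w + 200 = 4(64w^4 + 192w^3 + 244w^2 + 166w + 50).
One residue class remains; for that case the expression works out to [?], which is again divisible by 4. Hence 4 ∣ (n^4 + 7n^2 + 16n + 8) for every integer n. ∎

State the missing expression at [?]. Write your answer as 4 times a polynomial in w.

Only n ≡ 2 (mod 4) is unaccounted for. Put n = 4w+2:
(4w+2)^4 + 7(4w+2)^2 + 16(4w+2) + 8 expands to 256w^4 + 512w^3 + 496w^2 + 304w + 84,
and factoring out 4 leaves 4(64w^4 + 128w^3 + 124w^2 + 76w + 21).

4(64w^4 + 128w^3 + 124w^2 + 76w + 21)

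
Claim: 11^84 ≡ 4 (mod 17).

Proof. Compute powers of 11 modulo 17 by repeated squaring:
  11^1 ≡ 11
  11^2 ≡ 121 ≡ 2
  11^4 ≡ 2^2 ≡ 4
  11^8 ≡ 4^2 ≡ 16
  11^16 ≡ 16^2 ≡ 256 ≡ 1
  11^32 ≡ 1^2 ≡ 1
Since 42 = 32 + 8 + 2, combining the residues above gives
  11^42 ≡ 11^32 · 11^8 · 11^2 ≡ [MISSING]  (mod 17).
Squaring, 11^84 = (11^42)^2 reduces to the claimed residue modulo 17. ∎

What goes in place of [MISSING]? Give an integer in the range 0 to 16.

15

Multiply the listed residues: 1 · 16 · 2 = 16 → 32.
Reducing modulo 17: 32 = 1·17 + 15, so 11^42 ≡ 15.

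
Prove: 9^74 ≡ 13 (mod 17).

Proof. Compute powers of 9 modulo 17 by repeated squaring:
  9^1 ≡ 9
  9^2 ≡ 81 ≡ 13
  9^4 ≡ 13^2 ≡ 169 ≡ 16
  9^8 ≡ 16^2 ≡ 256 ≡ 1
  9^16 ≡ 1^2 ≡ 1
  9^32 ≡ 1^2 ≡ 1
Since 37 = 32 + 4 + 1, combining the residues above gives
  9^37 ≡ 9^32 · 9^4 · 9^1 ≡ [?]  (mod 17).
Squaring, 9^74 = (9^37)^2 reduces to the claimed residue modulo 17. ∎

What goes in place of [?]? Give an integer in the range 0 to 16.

9^32 · 9^4 · 9^1 ≡ 1 · 16 · 9 = 144.
144 mod 17 = 8, so 9^37 ≡ 8 (mod 17).

8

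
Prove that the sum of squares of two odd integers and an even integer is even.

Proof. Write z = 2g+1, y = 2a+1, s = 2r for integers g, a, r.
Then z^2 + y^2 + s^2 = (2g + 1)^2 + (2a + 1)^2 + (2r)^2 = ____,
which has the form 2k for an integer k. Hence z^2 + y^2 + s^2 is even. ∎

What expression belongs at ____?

2(2a^2 + 2a + 2g^2 + 2g + 2r^2 + 1)

Expanding: (2g + 1)^2 + (2a + 1)^2 + (2r)^2 = 4a^2 + 4a + 4g^2 + 4g + 4r^2 + 2.
Every term is even; pulling out the factor of 2 gives 2(2a^2 + 2a + 2g^2 + 2g + 2r^2 + 1).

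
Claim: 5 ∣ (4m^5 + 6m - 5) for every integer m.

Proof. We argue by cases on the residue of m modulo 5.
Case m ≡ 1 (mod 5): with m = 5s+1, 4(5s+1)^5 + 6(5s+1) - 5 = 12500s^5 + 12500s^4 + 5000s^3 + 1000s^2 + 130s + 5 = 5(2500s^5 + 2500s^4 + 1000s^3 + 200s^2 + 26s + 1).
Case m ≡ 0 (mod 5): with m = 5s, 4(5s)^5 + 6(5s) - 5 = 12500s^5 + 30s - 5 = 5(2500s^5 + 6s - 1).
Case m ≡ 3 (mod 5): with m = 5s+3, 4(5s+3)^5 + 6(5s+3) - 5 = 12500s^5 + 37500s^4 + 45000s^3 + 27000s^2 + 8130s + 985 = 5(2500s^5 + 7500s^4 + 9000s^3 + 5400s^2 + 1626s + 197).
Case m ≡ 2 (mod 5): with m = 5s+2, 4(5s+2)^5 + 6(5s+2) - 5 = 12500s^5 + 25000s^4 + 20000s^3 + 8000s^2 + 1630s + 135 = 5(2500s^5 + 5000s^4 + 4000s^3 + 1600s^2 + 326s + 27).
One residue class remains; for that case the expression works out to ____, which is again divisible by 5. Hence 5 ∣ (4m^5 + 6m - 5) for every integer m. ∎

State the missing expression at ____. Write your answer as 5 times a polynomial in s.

Only m ≡ 4 (mod 5) is unaccounted for. Put m = 5s+4:
4(5s+4)^5 + 6(5s+4) - 5 expands to 12500s^5 + 50000s^4 + 80000s^3 + 64000s^2 + 25630s + 4115,
and factoring out 5 leaves 5(2500s^5 + 10000s^4 + 16000s^3 + 12800s^2 + 5126s + 823).

5(2500s^5 + 10000s^4 + 16000s^3 + 12800s^2 + 5126s + 823)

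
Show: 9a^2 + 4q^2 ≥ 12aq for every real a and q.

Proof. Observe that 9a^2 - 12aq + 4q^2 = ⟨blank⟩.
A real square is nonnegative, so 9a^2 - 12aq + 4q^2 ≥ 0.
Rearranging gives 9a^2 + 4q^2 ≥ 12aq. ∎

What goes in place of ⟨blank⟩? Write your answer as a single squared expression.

(3a - 2q)^2

The leading and trailing coefficients are 3^2 and 2^2, and 12 = 2·3·2, so the trinomial is (3a - 2q)^2.
Hence 9a^2 - 12aq + 4q^2 ≥ 0.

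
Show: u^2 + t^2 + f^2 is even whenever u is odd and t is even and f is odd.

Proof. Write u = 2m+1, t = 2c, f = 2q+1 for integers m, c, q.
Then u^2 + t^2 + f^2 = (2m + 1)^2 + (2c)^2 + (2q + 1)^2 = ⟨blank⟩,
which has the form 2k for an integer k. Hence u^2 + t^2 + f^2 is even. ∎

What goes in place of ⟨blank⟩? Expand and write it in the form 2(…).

2(2c^2 + 2m^2 + 2m + 2q^2 + 2q + 1)

Expanding: (2m + 1)^2 + (2c)^2 + (2q + 1)^2 = 4c^2 + 4m^2 + 4m + 4q^2 + 4q + 2.
Every term is even; pulling out the factor of 2 gives 2(2c^2 + 2m^2 + 2m + 2q^2 + 2q + 1).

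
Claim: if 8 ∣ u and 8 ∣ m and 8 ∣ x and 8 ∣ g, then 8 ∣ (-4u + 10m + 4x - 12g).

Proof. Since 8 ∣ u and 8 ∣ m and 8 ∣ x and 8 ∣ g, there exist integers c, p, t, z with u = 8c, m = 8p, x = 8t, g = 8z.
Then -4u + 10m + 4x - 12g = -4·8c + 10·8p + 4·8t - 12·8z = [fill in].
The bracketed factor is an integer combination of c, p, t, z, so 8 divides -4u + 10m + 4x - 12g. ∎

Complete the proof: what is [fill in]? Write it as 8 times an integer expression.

8(-4c + 10p + 4t - 12z)

Each term has a factor of 8: -4·8c + 10·8p + 4·8t - 12·8z = 8·(-4c + 10p + 4t - 12z).
Since -4c + 10p + 4t - 12z is an integer, 8 ∣ (-4u + 10m + 4x - 12g).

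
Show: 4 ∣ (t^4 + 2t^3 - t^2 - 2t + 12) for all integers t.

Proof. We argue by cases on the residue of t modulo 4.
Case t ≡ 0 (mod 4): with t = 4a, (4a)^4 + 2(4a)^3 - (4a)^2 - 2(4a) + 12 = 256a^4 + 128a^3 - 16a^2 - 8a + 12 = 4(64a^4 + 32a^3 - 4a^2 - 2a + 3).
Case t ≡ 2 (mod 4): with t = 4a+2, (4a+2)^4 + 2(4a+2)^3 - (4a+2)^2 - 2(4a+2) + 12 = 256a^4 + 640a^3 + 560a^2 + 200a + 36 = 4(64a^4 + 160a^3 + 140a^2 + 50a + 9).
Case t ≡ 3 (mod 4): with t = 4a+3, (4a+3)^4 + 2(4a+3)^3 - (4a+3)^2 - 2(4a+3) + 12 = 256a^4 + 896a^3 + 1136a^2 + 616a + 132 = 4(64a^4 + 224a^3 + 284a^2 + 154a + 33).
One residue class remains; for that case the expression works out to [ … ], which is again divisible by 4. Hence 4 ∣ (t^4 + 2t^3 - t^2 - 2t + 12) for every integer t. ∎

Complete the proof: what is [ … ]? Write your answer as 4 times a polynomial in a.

4(64a^4 + 96a^3 + 44a^2 + 6a + 3)

Only t ≡ 1 (mod 4) is unaccounted for. Put t = 4a+1:
(4a+1)^4 + 2(4a+1)^3 - (4a+1)^2 - 2(4a+1) + 12 expands to 256a^4 + 384a^3 + 176a^2 + 24a + 12,
and factoring out 4 leaves 4(64a^4 + 96a^3 + 44a^2 + 6a + 3).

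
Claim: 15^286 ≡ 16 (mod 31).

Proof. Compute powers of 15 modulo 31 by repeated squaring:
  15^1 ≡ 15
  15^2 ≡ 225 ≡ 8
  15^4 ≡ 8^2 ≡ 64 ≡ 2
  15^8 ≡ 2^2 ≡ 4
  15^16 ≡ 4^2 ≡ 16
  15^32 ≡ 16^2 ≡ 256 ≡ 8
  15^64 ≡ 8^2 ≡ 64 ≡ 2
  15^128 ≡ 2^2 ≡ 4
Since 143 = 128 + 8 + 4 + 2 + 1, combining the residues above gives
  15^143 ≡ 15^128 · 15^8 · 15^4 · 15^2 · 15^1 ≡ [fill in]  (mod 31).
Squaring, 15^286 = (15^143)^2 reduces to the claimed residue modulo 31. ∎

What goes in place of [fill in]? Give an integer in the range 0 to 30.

27

Multiply the listed residues: 4 · 4 · 2 · 8 · 15 = 16 → 32 → 256 → 3840.
Reducing modulo 31: 3840 = 123·31 + 27, so 15^143 ≡ 27.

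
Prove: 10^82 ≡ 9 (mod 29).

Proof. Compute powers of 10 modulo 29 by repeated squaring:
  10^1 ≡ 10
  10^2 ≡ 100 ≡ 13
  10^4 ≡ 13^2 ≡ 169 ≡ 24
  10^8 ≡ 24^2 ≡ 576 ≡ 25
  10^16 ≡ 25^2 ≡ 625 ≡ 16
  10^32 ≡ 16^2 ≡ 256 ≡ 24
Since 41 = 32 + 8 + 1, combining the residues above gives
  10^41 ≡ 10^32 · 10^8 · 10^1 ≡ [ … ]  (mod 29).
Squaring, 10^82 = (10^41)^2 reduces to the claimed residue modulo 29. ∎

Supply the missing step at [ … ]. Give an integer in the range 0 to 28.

10^32 · 10^8 · 10^1 ≡ 24 · 25 · 10 = 6000.
6000 mod 29 = 26, so 10^41 ≡ 26 (mod 29).

26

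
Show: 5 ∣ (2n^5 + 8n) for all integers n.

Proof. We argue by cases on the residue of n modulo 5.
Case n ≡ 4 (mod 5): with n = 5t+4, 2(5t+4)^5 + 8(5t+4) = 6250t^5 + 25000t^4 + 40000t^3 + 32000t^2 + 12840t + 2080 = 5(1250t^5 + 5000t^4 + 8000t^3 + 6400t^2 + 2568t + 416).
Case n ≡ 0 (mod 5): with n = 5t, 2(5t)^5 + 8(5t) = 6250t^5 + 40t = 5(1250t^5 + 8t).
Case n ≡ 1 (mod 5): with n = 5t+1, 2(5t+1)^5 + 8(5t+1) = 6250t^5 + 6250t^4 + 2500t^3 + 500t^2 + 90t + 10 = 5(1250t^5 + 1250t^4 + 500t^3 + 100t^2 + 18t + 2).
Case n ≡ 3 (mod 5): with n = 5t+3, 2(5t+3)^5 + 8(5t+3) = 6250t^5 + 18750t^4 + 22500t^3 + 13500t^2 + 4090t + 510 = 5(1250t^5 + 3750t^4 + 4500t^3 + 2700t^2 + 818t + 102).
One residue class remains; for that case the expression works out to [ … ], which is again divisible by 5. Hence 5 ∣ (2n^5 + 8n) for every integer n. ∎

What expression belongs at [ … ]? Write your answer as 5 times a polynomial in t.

5(1250t^5 + 2500t^4 + 2000t^3 + 800t^2 + 168t + 16)

Only n ≡ 2 (mod 5) is unaccounted for. Put n = 5t+2:
2(5t+2)^5 + 8(5t+2) expands to 6250t^5 + 12500t^4 + 10000t^3 + 4000t^2 + 840t + 80,
and factoring out 5 leaves 5(1250t^5 + 2500t^4 + 2000t^3 + 800t^2 + 168t + 16).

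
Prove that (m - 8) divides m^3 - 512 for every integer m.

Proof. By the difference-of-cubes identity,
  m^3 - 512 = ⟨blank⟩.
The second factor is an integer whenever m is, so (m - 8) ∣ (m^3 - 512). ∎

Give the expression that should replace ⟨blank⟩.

(m - 8)(m^2 + 8m + 64)

a^3 - b^3 = (a - b)(a^2 + ab + b^2). With a = m, b = 8:
m^3 - 512 = (m - 8)(m^2 + 8m + 64).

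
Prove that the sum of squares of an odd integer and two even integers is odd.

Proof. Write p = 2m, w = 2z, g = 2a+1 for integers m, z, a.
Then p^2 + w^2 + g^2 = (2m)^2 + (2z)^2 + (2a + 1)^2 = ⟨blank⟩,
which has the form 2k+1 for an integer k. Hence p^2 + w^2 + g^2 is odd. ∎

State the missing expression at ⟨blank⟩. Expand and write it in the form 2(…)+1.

Expanding: (2m)^2 + (2z)^2 + (2a + 1)^2 = 4a^2 + 4a + 4m^2 + 4z^2 + 1.
Every term except the constant is even, so this is 2(2a^2 + 2a + 2m^2 + 2z^2) + 1,
and 2a^2 + 2a + 2m^2 + 2z^2 ∈ ℤ gives the required form.

2(2a^2 + 2a + 2m^2 + 2z^2) + 1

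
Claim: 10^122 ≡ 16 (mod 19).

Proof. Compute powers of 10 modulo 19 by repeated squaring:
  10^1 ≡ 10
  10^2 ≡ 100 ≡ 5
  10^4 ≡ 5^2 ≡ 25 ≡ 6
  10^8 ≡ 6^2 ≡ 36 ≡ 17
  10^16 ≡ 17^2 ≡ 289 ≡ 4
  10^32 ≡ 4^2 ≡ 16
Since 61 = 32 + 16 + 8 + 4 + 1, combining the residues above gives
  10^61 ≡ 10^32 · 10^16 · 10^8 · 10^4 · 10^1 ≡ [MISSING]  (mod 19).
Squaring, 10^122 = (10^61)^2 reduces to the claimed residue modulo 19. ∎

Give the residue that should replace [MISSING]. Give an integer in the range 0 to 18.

Multiply the listed residues: 16 · 4 · 17 · 6 · 10 = 64 → 1088 → 6528 → 65280.
Reducing modulo 19: 65280 = 3435·19 + 15, so 10^61 ≡ 15.

15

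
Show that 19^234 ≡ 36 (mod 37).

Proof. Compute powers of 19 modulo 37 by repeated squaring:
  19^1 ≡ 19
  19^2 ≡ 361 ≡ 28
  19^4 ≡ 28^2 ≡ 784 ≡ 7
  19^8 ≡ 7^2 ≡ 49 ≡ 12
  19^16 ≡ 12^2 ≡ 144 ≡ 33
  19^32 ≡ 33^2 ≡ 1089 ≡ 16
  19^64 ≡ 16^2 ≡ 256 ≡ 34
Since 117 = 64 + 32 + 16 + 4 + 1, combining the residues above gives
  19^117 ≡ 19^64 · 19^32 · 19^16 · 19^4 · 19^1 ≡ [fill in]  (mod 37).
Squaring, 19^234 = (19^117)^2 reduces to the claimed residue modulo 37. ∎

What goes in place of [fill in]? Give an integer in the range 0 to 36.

Multiply the listed residues: 34 · 16 · 33 · 7 · 19 = 544 → 17952 → 125664 → 2387616.
Reducing modulo 37: 2387616 = 64530·37 + 6, so 19^117 ≡ 6.

6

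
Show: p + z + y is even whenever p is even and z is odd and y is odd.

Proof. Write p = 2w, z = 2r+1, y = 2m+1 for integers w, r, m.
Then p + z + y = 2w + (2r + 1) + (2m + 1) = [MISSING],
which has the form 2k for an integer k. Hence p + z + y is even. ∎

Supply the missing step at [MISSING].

Expanding: 2w + (2r + 1) + (2m + 1) = 2m + 2r + 2w + 2.
Every term is even; pulling out the factor of 2 gives 2(m + r + w + 1).

2(m + r + w + 1)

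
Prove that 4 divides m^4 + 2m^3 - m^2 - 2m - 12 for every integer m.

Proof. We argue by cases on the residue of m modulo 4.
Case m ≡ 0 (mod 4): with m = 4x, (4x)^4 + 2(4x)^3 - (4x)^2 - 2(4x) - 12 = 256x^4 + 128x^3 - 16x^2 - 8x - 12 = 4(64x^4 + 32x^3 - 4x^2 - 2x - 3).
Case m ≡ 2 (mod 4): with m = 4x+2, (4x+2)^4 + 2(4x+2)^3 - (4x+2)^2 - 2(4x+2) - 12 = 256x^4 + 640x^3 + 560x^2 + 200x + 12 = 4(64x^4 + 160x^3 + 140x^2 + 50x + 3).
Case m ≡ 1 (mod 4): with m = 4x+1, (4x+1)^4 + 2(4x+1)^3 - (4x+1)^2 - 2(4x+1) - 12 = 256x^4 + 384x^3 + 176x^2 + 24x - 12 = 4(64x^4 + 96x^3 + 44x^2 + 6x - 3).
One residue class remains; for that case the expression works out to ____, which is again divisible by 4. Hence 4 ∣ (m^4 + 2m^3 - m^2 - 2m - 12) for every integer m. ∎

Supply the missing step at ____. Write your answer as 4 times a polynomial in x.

Only m ≡ 3 (mod 4) is unaccounted for. Put m = 4x+3:
(4x+3)^4 + 2(4x+3)^3 - (4x+3)^2 - 2(4x+3) - 12 expands to 256x^4 + 896x^3 + 1136x^2 + 616x + 108,
and factoring out 4 leaves 4(64x^4 + 224x^3 + 284x^2 + 154x + 27).

4(64x^4 + 224x^3 + 284x^2 + 154x + 27)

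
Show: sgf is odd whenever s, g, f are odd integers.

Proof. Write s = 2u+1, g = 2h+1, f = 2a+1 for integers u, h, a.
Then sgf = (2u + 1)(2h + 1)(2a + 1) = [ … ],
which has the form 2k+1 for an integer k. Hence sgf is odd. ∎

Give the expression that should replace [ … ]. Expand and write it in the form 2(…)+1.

(2u + 1)(2h + 1)(2a + 1) = 8ahu + 4ah + 4au + 2a + 4hu + 2h + 2u + 1
= 2(4ahu + 2ah + 2au + a + 2hu + h + u) + 1.
Since 4ahu + 2ah + 2au + a + 2hu + h + u is an integer, the product is of the form 2k+1 for an integer k.

2(4ahu + 2ah + 2au + a + 2hu + h + u) + 1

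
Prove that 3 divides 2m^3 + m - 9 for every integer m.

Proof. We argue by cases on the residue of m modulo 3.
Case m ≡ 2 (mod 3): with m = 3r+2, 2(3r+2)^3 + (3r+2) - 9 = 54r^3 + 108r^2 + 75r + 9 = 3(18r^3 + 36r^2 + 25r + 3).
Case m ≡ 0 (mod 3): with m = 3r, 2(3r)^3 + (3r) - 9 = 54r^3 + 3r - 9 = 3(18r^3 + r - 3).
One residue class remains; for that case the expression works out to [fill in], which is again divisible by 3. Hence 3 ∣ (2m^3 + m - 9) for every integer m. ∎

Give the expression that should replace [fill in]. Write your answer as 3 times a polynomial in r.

The residues treated are {2, 0}, so the missing case is m ≡ 1 (mod 3); write m = 3r+1.
Then 2(3r+1)^3 + (3r+1) - 9 = 54r^3 + 54r^2 + 21r - 6 = 3(18r^3 + 18r^2 + 7r - 2).

3(18r^3 + 18r^2 + 7r - 2)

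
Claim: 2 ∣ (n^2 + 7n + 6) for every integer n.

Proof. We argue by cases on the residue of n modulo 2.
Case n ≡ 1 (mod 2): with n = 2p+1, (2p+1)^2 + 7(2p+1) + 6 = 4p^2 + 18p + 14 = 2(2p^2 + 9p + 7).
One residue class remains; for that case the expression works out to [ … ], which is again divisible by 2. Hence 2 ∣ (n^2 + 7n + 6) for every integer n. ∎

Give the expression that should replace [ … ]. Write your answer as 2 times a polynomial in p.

The residues treated are {1}, so the missing case is n ≡ 0 (mod 2); write n = 2p.
Then (2p)^2 + 7(2p) + 6 = 4p^2 + 14p + 6 = 2(2p^2 + 7p + 3).

2(2p^2 + 7p + 3)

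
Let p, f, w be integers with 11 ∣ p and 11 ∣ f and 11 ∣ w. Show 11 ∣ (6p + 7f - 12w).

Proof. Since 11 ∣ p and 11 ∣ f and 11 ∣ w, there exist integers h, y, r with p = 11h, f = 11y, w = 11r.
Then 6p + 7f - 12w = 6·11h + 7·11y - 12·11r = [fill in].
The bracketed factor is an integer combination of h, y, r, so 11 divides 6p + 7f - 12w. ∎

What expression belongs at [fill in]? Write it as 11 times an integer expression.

11(6h - 12r + 7y)

Each term has a factor of 11: 6·11h + 7·11y - 12·11r = 11·(6h - 12r + 7y).
Since 6h - 12r + 7y is an integer, 11 ∣ (6p + 7f - 12w).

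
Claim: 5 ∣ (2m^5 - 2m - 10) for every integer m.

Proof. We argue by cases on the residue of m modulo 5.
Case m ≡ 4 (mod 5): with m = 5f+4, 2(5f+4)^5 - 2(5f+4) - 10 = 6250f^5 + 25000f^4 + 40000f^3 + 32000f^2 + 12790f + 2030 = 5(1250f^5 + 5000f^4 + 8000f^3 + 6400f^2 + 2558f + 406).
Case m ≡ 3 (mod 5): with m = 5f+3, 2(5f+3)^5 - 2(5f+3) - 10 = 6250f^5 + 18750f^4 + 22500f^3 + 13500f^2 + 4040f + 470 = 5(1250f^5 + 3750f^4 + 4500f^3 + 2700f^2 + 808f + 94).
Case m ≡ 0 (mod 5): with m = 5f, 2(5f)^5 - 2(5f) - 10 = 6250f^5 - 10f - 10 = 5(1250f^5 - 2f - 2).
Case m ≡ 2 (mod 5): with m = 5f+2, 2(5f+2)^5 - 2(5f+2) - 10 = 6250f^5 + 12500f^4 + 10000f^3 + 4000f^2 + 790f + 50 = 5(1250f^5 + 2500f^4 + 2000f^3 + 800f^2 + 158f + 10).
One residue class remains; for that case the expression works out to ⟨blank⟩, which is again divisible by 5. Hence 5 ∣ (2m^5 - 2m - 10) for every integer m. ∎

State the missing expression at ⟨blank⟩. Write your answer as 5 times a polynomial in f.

Only m ≡ 1 (mod 5) is unaccounted for. Put m = 5f+1:
2(5f+1)^5 - 2(5f+1) - 10 expands to 6250f^5 + 6250f^4 + 2500f^3 + 500f^2 + 40f - 10,
and factoring out 5 leaves 5(1250f^5 + 1250f^4 + 500f^3 + 100f^2 + 8f - 2).

5(1250f^5 + 1250f^4 + 500f^3 + 100f^2 + 8f - 2)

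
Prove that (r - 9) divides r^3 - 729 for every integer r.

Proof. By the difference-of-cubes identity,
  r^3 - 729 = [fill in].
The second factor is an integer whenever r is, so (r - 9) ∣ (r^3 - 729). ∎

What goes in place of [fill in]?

Polynomial division of r^3 - 729 by r - 9 leaves remainder 0 and quotient r^2 + 9r + 81.
Hence r^3 - 729 = (r - 9)(r^2 + 9r + 81).

(r - 9)(r^2 + 9r + 81)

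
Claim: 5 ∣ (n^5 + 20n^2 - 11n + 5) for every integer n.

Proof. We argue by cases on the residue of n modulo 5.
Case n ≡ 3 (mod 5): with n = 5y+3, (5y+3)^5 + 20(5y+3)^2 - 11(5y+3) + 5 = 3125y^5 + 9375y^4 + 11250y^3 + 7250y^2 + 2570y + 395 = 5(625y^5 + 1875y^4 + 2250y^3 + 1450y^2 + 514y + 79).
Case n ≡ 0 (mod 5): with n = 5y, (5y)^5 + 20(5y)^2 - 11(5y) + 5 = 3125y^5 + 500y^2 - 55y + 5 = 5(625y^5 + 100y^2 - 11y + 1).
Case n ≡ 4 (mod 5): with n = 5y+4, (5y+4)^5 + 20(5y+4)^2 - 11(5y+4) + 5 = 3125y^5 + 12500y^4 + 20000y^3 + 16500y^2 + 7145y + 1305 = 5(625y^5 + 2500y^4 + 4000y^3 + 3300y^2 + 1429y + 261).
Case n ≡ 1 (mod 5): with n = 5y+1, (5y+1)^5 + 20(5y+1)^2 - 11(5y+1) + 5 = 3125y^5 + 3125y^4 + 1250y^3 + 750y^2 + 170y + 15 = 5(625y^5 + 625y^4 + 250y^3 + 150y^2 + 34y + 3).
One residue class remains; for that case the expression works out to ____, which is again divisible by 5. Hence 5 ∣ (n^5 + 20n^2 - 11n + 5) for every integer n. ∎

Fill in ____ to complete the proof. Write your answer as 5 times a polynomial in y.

5(625y^5 + 1250y^4 + 1000y^3 + 500y^2 + 149y + 19)

Only n ≡ 2 (mod 5) is unaccounted for. Put n = 5y+2:
(5y+2)^5 + 20(5y+2)^2 - 11(5y+2) + 5 expands to 3125y^5 + 6250y^4 + 5000y^3 + 2500y^2 + 745y + 95,
and factoring out 5 leaves 5(625y^5 + 1250y^4 + 1000y^3 + 500y^2 + 149y + 19).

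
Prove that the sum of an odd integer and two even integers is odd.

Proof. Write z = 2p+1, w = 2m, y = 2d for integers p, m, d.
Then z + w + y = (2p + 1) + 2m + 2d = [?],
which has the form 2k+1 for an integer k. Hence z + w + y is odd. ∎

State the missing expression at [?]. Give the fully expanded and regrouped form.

(2p + 1) + 2m + 2d = 2d + 2m + 2p + 1
= 2(d + m + p) + 1.
Since d + m + p is an integer, the sum is of the form 2k+1 for an integer k.

2(d + m + p) + 1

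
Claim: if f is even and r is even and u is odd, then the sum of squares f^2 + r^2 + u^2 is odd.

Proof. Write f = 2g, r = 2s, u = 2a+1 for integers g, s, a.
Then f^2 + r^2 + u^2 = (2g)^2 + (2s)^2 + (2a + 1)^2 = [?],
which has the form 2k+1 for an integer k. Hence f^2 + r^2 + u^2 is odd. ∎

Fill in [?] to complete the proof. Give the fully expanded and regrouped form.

Expanding: (2g)^2 + (2s)^2 + (2a + 1)^2 = 4a^2 + 4a + 4g^2 + 4s^2 + 1.
Every term except the constant is even, so this is 2(2a^2 + 2a + 2g^2 + 2s^2) + 1,
and 2a^2 + 2a + 2g^2 + 2s^2 ∈ ℤ gives the required form.

2(2a^2 + 2a + 2g^2 + 2s^2) + 1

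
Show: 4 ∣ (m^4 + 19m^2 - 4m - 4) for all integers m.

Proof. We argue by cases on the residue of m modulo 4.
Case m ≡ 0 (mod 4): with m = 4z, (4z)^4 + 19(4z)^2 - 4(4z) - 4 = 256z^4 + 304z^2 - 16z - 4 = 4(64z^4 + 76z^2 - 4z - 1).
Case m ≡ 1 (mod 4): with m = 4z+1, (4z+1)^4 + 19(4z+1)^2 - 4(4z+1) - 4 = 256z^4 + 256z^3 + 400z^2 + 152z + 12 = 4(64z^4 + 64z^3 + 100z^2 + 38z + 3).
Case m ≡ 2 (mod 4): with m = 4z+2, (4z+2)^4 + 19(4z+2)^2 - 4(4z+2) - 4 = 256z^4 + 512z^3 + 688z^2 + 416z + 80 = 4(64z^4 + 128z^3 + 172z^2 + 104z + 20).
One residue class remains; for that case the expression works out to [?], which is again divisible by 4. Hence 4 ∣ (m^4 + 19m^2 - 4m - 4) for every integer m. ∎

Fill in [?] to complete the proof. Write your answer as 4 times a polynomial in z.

4(64z^4 + 192z^3 + 292z^2 + 218z + 59)

Only m ≡ 3 (mod 4) is unaccounted for. Put m = 4z+3:
(4z+3)^4 + 19(4z+3)^2 - 4(4z+3) - 4 expands to 256z^4 + 768z^3 + 1168z^2 + 872z + 236,
and factoring out 4 leaves 4(64z^4 + 192z^3 + 292z^2 + 218z + 59).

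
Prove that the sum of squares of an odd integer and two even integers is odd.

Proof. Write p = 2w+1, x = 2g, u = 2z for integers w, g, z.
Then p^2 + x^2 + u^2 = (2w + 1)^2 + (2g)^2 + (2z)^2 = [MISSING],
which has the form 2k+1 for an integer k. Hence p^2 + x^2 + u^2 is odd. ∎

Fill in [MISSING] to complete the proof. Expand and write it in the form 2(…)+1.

Expanding: (2w + 1)^2 + (2g)^2 + (2z)^2 = 4g^2 + 4w^2 + 4w + 4z^2 + 1.
Every term except the constant is even, so this is 2(2g^2 + 2w^2 + 2w + 2z^2) + 1,
and 2g^2 + 2w^2 + 2w + 2z^2 ∈ ℤ gives the required form.

2(2g^2 + 2w^2 + 2w + 2z^2) + 1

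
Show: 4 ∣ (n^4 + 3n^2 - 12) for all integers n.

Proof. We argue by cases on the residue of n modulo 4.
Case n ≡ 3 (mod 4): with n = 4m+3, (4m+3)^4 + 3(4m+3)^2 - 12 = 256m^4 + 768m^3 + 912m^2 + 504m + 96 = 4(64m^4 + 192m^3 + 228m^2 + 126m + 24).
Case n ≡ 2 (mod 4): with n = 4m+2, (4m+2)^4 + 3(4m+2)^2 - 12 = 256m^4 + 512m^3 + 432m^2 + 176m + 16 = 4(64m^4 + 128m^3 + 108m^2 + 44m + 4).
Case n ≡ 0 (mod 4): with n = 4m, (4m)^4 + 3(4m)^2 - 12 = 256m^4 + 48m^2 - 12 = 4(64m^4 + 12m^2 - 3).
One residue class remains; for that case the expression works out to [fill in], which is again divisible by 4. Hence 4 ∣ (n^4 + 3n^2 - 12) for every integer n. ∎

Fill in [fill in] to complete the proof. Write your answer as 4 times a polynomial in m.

The residues treated are {3, 2, 0}, so the missing case is n ≡ 1 (mod 4); write n = 4m+1.
Then (4m+1)^4 + 3(4m+1)^2 - 12 = 256m^4 + 256m^3 + 144m^2 + 40m - 8 = 4(64m^4 + 64m^3 + 36m^2 + 10m - 2).

4(64m^4 + 64m^3 + 36m^2 + 10m - 2)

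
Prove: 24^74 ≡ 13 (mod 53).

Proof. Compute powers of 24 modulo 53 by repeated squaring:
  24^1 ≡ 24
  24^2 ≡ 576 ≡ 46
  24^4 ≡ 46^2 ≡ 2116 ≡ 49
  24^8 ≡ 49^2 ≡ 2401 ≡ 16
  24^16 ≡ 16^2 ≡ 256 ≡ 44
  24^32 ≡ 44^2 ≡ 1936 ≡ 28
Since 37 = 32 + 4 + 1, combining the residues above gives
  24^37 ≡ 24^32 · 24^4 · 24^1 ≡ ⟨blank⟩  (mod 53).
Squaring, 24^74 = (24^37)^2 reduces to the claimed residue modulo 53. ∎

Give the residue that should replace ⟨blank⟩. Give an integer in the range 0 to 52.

24^32 · 24^4 · 24^1 ≡ 28 · 49 · 24 = 32928.
32928 mod 53 = 15, so 24^37 ≡ 15 (mod 53).

15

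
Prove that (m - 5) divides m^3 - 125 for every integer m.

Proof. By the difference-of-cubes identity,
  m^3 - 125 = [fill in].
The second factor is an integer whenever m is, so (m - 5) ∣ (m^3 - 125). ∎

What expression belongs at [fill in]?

Polynomial division of m^3 - 125 by m - 5 leaves remainder 0 and quotient m^2 + 5m + 25.
Hence m^3 - 125 = (m - 5)(m^2 + 5m + 25).

(m - 5)(m^2 + 5m + 25)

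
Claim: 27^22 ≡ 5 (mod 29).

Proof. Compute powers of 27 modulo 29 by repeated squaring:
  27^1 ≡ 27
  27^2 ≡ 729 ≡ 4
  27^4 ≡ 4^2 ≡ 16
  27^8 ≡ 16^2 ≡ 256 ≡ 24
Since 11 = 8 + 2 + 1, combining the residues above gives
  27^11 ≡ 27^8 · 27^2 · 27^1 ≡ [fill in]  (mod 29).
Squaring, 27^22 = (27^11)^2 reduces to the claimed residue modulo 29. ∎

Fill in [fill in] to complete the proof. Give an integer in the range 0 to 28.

Multiply the listed residues: 24 · 4 · 27 = 96 → 2592.
Reducing modulo 29: 2592 = 89·29 + 11, so 27^11 ≡ 11.

11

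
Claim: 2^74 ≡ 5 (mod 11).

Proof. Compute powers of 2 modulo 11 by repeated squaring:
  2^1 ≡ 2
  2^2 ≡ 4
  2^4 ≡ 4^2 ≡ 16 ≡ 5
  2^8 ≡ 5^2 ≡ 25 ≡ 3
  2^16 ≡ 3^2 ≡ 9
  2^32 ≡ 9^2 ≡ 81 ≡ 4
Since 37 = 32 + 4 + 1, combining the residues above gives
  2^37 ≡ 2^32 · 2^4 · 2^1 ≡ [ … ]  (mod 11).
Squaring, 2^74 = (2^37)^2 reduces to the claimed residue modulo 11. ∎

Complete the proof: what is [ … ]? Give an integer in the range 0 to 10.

7

Multiply the listed residues: 4 · 5 · 2 = 20 → 40.
Reducing modulo 11: 40 = 3·11 + 7, so 2^37 ≡ 7.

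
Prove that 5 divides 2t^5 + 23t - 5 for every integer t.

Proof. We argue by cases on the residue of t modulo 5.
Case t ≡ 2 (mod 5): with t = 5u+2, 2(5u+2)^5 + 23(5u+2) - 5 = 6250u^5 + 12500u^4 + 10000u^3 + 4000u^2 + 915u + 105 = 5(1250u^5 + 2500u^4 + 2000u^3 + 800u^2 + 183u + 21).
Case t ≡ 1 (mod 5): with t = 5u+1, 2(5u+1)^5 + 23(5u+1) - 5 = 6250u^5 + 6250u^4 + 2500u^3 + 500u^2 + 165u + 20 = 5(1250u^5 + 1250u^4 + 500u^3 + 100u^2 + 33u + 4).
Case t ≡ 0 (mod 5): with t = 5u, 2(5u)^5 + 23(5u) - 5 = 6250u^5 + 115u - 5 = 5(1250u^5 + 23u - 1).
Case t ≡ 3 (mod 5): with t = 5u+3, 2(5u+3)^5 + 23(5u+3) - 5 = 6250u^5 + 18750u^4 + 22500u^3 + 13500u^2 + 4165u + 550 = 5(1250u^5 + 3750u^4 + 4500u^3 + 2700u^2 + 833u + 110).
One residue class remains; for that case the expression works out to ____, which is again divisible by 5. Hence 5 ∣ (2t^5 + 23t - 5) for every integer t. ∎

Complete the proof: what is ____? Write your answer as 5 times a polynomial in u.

The residues treated are {2, 1, 0, 3}, so the missing case is t ≡ 4 (mod 5); write t = 5u+4.
Then 2(5u+4)^5 + 23(5u+4) - 5 = 6250u^5 + 25000u^4 + 40000u^3 + 32000u^2 + 12915u + 2135 = 5(1250u^5 + 5000u^4 + 8000u^3 + 6400u^2 + 2583u + 427).

5(1250u^5 + 5000u^4 + 8000u^3 + 6400u^2 + 2583u + 427)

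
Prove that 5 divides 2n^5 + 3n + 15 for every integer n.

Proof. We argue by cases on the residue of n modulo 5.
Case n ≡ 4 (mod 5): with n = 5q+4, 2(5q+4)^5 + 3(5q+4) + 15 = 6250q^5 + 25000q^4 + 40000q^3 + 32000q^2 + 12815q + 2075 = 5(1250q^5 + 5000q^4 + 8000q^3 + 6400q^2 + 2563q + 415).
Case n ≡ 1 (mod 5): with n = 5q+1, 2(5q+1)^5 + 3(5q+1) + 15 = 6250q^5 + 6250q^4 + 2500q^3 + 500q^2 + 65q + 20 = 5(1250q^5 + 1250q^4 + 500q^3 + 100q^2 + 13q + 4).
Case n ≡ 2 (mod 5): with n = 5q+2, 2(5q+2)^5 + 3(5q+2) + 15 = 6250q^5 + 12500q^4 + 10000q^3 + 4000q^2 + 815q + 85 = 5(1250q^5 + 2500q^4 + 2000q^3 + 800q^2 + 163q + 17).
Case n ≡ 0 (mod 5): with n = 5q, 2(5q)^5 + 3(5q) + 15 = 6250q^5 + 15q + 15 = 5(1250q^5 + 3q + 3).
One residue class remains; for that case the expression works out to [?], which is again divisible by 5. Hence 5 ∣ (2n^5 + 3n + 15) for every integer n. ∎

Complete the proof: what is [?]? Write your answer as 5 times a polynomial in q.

5(1250q^5 + 3750q^4 + 4500q^3 + 2700q^2 + 813q + 102)

Only n ≡ 3 (mod 5) is unaccounted for. Put n = 5q+3:
2(5q+3)^5 + 3(5q+3) + 15 expands to 6250q^5 + 18750q^4 + 22500q^3 + 13500q^2 + 4065q + 510,
and factoring out 5 leaves 5(1250q^5 + 3750q^4 + 4500q^3 + 2700q^2 + 813q + 102).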